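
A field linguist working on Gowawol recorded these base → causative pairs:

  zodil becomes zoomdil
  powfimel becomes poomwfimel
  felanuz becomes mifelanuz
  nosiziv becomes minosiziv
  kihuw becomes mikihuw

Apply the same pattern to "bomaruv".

zodil and nosiziv both have last vowel 'i' yet inflect differently (zoomdil, minosiziv), so the last vowel is not what conditions the rule; the final letter is.
"bomaruv" ends in -v. The one such stem in the data (nosiziv → minosiziv) adds the prefix mi-, so the same rule applies.
The other pattern: stems ending in -l insert -om- after the first vowel.
So bomaruv → mibomaruv.

mibomaruv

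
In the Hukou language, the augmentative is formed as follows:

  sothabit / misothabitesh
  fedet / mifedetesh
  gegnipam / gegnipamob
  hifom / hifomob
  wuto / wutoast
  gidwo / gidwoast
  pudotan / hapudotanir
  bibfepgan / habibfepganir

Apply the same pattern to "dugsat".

"dugsat" ends in -t. The stems ending in -t (sothabit → misothabitesh, fedet → mifedetesh) add mi- … -esh around the stem.
So dugsat → midugsatesh.

midugsatesh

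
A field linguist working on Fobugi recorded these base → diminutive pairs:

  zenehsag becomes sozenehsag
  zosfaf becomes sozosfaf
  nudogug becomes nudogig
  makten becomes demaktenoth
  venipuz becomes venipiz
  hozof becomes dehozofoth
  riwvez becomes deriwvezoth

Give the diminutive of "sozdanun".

sozdanin

"sozdanun" has last vowel 'u'. The stems whose last vowel is 'u' (venipuz → venipiz, nudogug → nudogig) change the last vowel to 'i'.
So sozdanun → sozdanin.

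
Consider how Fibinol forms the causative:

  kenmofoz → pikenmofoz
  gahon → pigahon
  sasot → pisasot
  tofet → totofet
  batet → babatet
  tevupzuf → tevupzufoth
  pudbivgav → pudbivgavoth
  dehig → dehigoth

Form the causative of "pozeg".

popozeg

sasot and tofet both end in -t yet inflect differently (pisasot, totofet), so the final letter is not what conditions the rule; the last vowel is.
"pozeg" has last vowel 'e'. The stems whose last vowel is 'e' (tofet → totofet, batet → babatet) repeat the first consonant+vowel as a prefix.
The other patterns: stems whose last vowel is 'o' add the prefix pi-; stems whose last vowel is 'a', 'i' or 'u' add -oth.
So pozeg → popozeg.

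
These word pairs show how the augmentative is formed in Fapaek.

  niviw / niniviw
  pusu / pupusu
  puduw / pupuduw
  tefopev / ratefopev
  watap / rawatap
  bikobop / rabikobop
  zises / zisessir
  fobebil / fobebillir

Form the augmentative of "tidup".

tefopev and zises both have last vowel 'e' yet inflect differently (ratefopev, zisessir), so the last vowel is not what conditions the rule; the final letter is.
"tidup" ends in -p. The stems ending in -p (watap → rawatap, bikobop → rabikobop) add the prefix ra-.
So tidup → ratidup.

ratidup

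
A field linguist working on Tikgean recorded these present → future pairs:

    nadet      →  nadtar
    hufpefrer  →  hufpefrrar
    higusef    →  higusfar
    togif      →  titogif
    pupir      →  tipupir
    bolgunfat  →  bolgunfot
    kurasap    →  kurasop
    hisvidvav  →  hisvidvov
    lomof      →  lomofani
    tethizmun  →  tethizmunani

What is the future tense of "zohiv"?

tizohiv

"zohiv" has last vowel 'i'. The stems whose last vowel is 'i' (togif → titogif, pupir → tipupir) add the prefix ti-.
The other patterns: stems whose last vowel is 'e' delete the last vowel and add -ar; stems whose last vowel is 'a' change the last vowel to 'o'; stems whose last vowel is 'o' or 'u' add -ani.
So zohiv → tizohiv.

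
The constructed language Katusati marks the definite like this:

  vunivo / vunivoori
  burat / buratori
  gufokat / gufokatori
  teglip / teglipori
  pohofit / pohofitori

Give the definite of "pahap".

Every pair shown (vunivo → vunivoori, burat → buratori, gufokat → gufokatori, …) follows the same rule: add -ori.
So pahap → pahapori.

pahapori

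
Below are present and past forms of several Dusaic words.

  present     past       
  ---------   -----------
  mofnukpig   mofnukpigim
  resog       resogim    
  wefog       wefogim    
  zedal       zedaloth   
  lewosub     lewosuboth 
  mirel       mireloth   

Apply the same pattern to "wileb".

"wileb" ends in -b. The one such stem in the data (lewosub → lewosuboth) adds -oth, so the same rule applies.
The other pattern: stems ending in -g add -im.
So wileb → wileboth.

wileboth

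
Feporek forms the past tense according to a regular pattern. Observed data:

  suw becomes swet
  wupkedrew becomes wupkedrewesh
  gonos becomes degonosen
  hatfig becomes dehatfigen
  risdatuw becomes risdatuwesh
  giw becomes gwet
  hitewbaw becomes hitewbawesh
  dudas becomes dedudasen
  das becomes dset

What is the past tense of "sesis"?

desesisen

das and dudas both end in -s yet inflect differently (dset, dedudasen), so the final letter is not what conditions the rule; the number of vowels is.
"sesis" has 2 vowels. The stems with 2 vowels (dudas → dedudasen, gonos → degonosen, hatfig → dehatfigen) add de- … -en around the stem.
So sesis → desesisen.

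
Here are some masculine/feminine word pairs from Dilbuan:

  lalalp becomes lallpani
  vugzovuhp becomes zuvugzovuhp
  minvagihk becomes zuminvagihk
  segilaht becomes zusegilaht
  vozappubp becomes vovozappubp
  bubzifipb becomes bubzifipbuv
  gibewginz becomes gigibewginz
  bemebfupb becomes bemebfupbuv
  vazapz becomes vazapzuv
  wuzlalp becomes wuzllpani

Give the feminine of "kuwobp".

kukuwobp

lalalp and vugzovuhp both end in -p yet inflect differently (lallpani, zuvugzovuhp), so the final letter is not what conditions the rule; the second-to-last letter is.
"kuwobp" has second-to-last letter 'b'. The one such stem in the data (vozappubp → vovozappubp) repeats the first consonant+vowel as a prefix (as does gibewginz), so the same rule applies.
So kuwobp → kukuwobp.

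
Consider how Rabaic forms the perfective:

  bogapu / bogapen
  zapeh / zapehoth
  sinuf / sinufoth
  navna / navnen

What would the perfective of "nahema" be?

nahemen

bogapu and sinuf both have last vowel 'u' yet inflect differently (bogapen, sinufoth), so the last vowel is not what conditions the rule; whether the stem ends in a vowel or a consonant is.
"nahema" ends in a vowel. The stems ending in a vowel (bogapu → bogapen, navna → navnen) drop the final letter and add -en.
The other pattern: stems ending in a consonant add -oth.
So nahema → nahemen.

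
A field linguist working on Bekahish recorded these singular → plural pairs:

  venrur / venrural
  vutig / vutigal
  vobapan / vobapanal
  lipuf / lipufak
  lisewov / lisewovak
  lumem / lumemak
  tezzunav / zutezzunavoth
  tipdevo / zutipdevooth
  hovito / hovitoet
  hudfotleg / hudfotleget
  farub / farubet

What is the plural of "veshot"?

veshotal

"veshot" begins with v-. The stems beginning with v- (venrur → venrural, vutig → vutigal, vobapan → vobapanal) add -al.
So veshot → veshotal.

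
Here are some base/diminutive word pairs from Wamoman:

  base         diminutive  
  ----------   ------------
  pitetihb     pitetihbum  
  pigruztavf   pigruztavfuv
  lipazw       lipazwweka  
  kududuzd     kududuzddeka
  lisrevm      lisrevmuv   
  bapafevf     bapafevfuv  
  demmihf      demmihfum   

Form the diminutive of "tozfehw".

tozfehwum

pigruztavf and demmihf both end in -f yet inflect differently (pigruztavfuv, demmihfum), so the final letter is not what conditions the rule; the second-to-last letter is.
"tozfehw" has second-to-last letter 'h'. The stems whose second-to-last letter is 'h' (pitetihb → pitetihbum, demmihf → demmihfum) add -um.
So tozfehw → tozfehwum.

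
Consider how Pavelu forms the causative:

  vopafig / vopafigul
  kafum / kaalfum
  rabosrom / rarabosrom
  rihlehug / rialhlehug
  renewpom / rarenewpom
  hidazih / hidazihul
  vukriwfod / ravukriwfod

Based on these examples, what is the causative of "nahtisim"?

nahtisimul

rabosrom and kafum both end in -m yet inflect differently (rarabosrom, kaalfum), so the final letter is not what conditions the rule; the last vowel is.
"nahtisim" has last vowel 'i'. The stems whose last vowel is 'i' (hidazih → hidazihul, vopafig → vopafigul) add -ul.
The other patterns: stems whose last vowel is 'o' add the prefix ra-; stems whose last vowel is 'u' insert -al- after the first vowel.
So nahtisim → nahtisimul.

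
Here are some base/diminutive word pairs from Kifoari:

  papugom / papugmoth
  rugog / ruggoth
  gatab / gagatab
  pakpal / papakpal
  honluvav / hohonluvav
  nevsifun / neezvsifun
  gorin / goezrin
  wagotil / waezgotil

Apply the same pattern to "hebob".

pakpal and wagotil both end in -l yet inflect differently (papakpal, waezgotil), so the final letter is not what conditions the rule; the last vowel is.
"hebob" has last vowel 'o'. The stems whose last vowel is 'o' (papugom → papugmoth, rugog → ruggoth) delete the last vowel and add -oth.
The other patterns: stems whose last vowel is 'a' repeat the first consonant+vowel as a prefix; stems whose last vowel is 'i' or 'u' insert -ez- after the first vowel.
So hebob → hebboth.

hebboth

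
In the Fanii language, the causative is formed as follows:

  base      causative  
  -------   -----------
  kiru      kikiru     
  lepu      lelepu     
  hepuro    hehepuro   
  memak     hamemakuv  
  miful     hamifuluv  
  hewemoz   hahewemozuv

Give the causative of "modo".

momodo

kiru and miful both have last vowel 'u' yet inflect differently (kikiru, hamifuluv), so the last vowel is not what conditions the rule; whether the stem ends in a vowel or a consonant is.
"modo" ends in a vowel. The stems ending in a vowel (kiru → kikiru, lepu → lelepu, hepuro → hehepuro) repeat the first consonant+vowel as a prefix.
So modo → momodo.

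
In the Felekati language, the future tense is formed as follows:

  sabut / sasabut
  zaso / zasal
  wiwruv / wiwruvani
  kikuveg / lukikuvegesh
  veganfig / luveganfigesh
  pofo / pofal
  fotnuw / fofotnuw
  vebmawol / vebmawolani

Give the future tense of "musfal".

musfalani

"musfal" ends in -l. The one such stem in the data (vebmawol → vebmawolani) adds -ani, so the same rule applies.
So musfal → musfalani.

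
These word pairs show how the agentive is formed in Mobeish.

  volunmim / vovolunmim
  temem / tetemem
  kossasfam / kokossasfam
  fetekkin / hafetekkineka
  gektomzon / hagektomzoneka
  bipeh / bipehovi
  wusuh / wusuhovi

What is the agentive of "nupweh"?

nupwehovi

volunmim and fetekkin both have last vowel 'i' yet inflect differently (vovolunmim, hafetekkineka), so the last vowel is not what conditions the rule; the final letter is.
"nupweh" ends in -h. The stems ending in -h (bipeh → bipehovi, wusuh → wusuhovi) add -ovi.
So nupweh → nupwehovi.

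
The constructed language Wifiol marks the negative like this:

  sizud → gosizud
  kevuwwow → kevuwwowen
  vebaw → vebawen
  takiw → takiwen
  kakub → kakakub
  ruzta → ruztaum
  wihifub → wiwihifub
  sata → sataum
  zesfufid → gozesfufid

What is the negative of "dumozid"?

takiw and zesfufid both have last vowel 'i' yet inflect differently (takiwen, gozesfufid), so the last vowel is not what conditions the rule; the final letter is.
"dumozid" ends in -d. The stems ending in -d (zesfufid → gozesfufid, sizud → gosizud) add the prefix go-.
The other patterns: stems ending in -w add -en; stems ending in -b repeat the first consonant+vowel as a prefix; stems ending in -a add -um.
So dumozid → godumozid.

godumozid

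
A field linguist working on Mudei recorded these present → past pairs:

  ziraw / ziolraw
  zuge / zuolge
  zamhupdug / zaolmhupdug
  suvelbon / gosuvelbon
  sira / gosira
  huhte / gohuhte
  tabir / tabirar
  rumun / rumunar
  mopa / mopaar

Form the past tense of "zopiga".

zuge and huhte both end in -e yet inflect differently (zuolge, gohuhte), so the final letter is not what conditions the rule; the first letter is.
"zopiga" begins with z-. The stems beginning with z- (ziraw → ziolraw, zuge → zuolge, zamhupdug → zaolmhupdug) insert -ol- after the first vowel.
So zopiga → zoolpiga.

zoolpiga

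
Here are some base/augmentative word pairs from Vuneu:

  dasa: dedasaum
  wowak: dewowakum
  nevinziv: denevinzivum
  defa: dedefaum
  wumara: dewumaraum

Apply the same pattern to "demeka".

dedemekaum

Every pair shown (dasa → dedasaum, wowak → dewowakum, nevinziv → denevinzivum, …) follows the same rule: add de- … -um around the stem.
So demeka → dedemekaum.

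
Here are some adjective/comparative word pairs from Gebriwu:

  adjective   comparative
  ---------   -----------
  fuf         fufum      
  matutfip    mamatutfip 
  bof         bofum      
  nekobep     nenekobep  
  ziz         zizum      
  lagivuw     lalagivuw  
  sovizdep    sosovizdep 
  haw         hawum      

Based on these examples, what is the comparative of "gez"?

gezum

haw and lagivuw both end in -w yet inflect differently (hawum, lalagivuw), so the final letter is not what conditions the rule; the number of vowels is.
"gez" has 1 vowel. The stems with 1 vowel (ziz → zizum, haw → hawum, fuf → fufum) add -um.
So gez → gezum.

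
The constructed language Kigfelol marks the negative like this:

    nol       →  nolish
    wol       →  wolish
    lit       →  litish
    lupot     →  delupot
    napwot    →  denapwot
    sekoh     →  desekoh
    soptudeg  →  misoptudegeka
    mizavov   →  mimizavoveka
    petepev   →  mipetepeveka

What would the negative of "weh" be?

lit and lupot both end in -t yet inflect differently (litish, delupot), so the final letter is not what conditions the rule; the number of vowels is.
"weh" has 1 vowel. The stems with 1 vowel (nol → nolish, wol → wolish, lit → litish) add -ish.
The other patterns: stems with 2 vowels add the prefix de-; stems with 3 vowels add mi- … -eka around the stem.
So weh → wehish.

wehish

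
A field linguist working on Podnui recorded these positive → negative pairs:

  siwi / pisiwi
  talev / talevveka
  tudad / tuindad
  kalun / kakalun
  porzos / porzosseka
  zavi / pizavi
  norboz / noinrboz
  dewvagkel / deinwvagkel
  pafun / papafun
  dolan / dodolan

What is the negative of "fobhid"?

foinbhid

"fobhid" ends in -d. The one such stem in the data (tudad → tuindad) inserts -in- after the first vowel (as do dewvagkel, norboz), so the same rule applies.
So fobhid → foinbhid.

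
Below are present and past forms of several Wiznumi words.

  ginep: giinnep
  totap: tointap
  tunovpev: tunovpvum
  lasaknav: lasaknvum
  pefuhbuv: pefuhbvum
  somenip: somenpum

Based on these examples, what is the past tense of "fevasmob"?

ginep and somenip both end in -p yet inflect differently (giinnep, somenpum), so the final letter is not what conditions the rule; the number of vowels is.
"fevasmob" has 3 vowels. The stems with 3 vowels (tunovpev → tunovpvum, lasaknav → lasaknvum, pefuhbuv → pefuhbvum) delete the last vowel and add -um.
The other pattern: stems with 2 vowels insert -in- after the first vowel.
So fevasmob → fevasmbum.

fevasmbum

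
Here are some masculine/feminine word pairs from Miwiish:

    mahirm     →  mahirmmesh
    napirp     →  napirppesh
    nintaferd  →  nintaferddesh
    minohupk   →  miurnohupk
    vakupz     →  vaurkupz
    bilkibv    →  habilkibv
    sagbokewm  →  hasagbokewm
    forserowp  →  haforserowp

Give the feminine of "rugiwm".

mahirm and sagbokewm both end in -m yet inflect differently (mahirmmesh, hasagbokewm), so the final letter is not what conditions the rule; the second-to-last letter is.
"rugiwm" has second-to-last letter 'w'. The stems whose second-to-last letter is 'w' (sagbokewm → hasagbokewm, forserowp → haforserowp) add the prefix ha-.
So rugiwm → harugiwm.

harugiwm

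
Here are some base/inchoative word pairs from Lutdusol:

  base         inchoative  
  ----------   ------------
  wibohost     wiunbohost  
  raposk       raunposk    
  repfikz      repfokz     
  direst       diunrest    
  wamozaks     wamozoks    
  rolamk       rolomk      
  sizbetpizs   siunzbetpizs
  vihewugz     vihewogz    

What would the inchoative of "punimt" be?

raposk and rolamk both end in -k yet inflect differently (raunposk, rolomk), so the final letter is not what conditions the rule; the second-to-last letter is.
"punimt" has second-to-last letter 'm'. The one such stem in the data (rolamk → rolomk) changes the last vowel to 'o' (as do vihewugz, wamozaks), so the same rule applies.
So punimt → punomt.

punomt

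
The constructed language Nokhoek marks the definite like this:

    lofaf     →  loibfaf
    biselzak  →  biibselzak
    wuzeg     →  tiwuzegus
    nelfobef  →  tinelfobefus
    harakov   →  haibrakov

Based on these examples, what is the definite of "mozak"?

nelfobef and lofaf both end in -f yet inflect differently (tinelfobefus, loibfaf), so the final letter is not what conditions the rule; the last vowel is.
"mozak" has last vowel 'a'. The stems whose last vowel is 'a' (biselzak → biibselzak, lofaf → loibfaf) insert -ib- after the first vowel.
So mozak → moibzak.

moibzak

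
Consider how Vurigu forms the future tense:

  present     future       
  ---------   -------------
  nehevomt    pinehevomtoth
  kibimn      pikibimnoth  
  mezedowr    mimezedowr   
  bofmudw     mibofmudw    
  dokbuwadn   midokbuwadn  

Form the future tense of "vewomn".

pivewomnoth

"vewomn" has second-to-last letter 'm'. The stems whose second-to-last letter is 'm' (nehevomt → pinehevomtoth, kibimn → pikibimnoth) add pi- … -oth around the stem.
So vewomn → pivewomnoth.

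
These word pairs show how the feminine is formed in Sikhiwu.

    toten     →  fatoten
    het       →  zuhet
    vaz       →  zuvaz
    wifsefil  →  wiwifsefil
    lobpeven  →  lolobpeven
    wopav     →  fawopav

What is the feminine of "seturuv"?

seseturuv

toten and lobpeven both end in -n yet inflect differently (fatoten, lolobpeven), so the final letter is not what conditions the rule; the number of vowels is.
"seturuv" has 3 vowels. The stems with 3 vowels (lobpeven → lolobpeven, wifsefil → wiwifsefil) repeat the first consonant+vowel as a prefix.
The other patterns: stems with 1 vowel add the prefix zu-; stems with 2 vowels add the prefix fa-.
So seturuv → seseturuv.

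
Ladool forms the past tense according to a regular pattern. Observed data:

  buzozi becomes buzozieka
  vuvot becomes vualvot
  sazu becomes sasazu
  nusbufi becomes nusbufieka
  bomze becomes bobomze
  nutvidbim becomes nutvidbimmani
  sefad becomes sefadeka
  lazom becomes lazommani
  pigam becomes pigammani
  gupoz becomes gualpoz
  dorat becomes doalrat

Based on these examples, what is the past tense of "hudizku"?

sefad and dorat both have last vowel 'a' yet inflect differently (sefadeka, doalrat), so the last vowel is not what conditions the rule; the final letter is.
"hudizku" ends in -u. The one such stem in the data (sazu → sasazu) repeats the first consonant+vowel as a prefix (as does bomze), so the same rule applies.
The other patterns: stems ending in -d or -i add -eka; stems ending in -t or -z insert -al- after the first vowel; stems ending in -m double the final consonant and add -ani.
So hudizku → huhudizku.

huhudizku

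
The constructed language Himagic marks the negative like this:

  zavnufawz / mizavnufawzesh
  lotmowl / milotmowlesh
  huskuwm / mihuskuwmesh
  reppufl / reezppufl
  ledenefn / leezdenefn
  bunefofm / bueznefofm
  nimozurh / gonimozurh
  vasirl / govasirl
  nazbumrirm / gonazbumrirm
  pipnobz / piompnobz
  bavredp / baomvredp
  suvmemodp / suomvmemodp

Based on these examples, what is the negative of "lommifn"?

loezmmifn

lotmowl and reppufl both end in -l yet inflect differently (milotmowlesh, reezppufl), so the final letter is not what conditions the rule; the second-to-last letter is.
"lommifn" has second-to-last letter 'f'. The stems whose second-to-last letter is 'f' (reppufl → reezppufl, ledenefn → leezdenefn, bunefofm → bueznefofm) insert -ez- after the first vowel.
The other patterns: stems whose second-to-last letter is 'w' add mi- … -esh around the stem; stems whose second-to-last letter is 'r' add the prefix go-; stems whose second-to-last letter is 'b' or 'd' insert -om- after the first vowel.
So lommifn → loezmmifn.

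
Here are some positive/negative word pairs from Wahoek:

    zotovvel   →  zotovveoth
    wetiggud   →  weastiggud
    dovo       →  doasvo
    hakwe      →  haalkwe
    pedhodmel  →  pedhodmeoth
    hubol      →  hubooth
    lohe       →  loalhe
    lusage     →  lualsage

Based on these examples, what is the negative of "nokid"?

noaskid

lohe and zotovvel both have last vowel 'e' yet inflect differently (loalhe, zotovveoth), so the last vowel is not what conditions the rule; the final letter is.
"nokid" ends in -d. The one such stem in the data (wetiggud → weastiggud) inserts -as- after the first vowel (as does dovo), so the same rule applies.
The other patterns: stems ending in -e insert -al- after the first vowel; stems ending in -l drop the final letter and add -oth.
So nokid → noaskid.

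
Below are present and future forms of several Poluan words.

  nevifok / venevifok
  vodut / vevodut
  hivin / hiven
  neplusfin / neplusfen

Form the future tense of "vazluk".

vevazluk

neplusfin and nevifok both begin with n- yet inflect differently (neplusfen, venevifok), so the first letter is not what conditions the rule; the final letter is.
"vazluk" ends in -k. The one such stem in the data (nevifok → venevifok) adds the prefix ve-, so the same rule applies.
The other pattern: stems ending in -n change the last vowel to 'e'.
So vazluk → vevazluk.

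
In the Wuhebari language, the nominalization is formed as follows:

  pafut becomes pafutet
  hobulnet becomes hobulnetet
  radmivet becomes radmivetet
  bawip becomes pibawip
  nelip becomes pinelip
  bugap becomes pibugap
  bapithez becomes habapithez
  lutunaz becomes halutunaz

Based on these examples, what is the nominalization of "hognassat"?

hognassatet

bapithez and hobulnet both have last vowel 'e' yet inflect differently (habapithez, hobulnetet), so the last vowel is not what conditions the rule; the final letter is.
"hognassat" ends in -t. The stems ending in -t (pafut → pafutet, hobulnet → hobulnetet, radmivet → radmivetet) add -et.
So hognassat → hognassatet.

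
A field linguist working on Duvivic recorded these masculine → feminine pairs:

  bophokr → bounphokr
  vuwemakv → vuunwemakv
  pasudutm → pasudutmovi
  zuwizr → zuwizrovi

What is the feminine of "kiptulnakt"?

kiunptulnakt

"kiptulnakt" has second-to-last letter 'k'. The stems whose second-to-last letter is 'k' (bophokr → bounphokr, vuwemakv → vuunwemakv) insert -un- after the first vowel.
The other pattern: stems whose second-to-last letter is 't' or 'z' add -ovi.
So kiptulnakt → kiunptulnakt.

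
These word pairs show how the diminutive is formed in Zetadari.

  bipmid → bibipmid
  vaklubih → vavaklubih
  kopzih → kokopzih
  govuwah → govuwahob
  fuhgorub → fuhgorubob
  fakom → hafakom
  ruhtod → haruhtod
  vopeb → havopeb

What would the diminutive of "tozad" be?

tozadob

vaklubih and govuwah both end in -h yet inflect differently (vavaklubih, govuwahob), so the final letter is not what conditions the rule; the last vowel is.
"tozad" has last vowel 'a'. The one such stem in the data (govuwah → govuwahob) adds -ob, so the same rule applies.
The other patterns: stems whose last vowel is 'i' repeat the first consonant+vowel as a prefix; stems whose last vowel is 'e' or 'o' add the prefix ha-.
So tozad → tozadob.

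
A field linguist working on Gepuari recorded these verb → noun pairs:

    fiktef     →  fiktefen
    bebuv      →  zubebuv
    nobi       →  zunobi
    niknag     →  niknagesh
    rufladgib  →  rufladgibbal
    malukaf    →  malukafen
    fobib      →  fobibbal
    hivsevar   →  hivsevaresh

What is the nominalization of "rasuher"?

rasuheresh

"rasuher" ends in -r. The one such stem in the data (hivsevar → hivsevaresh) adds -esh, so the same rule applies.
The other patterns: stems ending in -i or -v add the prefix zu-; stems ending in -f add -en; stems ending in -b double the final consonant and add -al.
So rasuher → rasuheresh.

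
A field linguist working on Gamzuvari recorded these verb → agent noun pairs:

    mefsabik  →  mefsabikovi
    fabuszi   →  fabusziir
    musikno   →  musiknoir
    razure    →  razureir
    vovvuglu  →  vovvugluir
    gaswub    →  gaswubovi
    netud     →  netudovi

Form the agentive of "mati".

"mati" ends in a vowel. The stems ending in a vowel (musikno → musiknoir, vovvuglu → vovvugluir, razure → razureir) add -ir.
The other pattern: stems ending in a consonant add -ovi.
So mati → matiir.

matiir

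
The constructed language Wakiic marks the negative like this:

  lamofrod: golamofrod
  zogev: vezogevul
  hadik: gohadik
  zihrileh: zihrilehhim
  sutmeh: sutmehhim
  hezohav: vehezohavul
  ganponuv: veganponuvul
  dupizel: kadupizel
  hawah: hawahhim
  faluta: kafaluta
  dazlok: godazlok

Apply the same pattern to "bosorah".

zogev and zihrileh both have last vowel 'e' yet inflect differently (vezogevul, zihrilehhim), so the last vowel is not what conditions the rule; the final letter is.
"bosorah" ends in -h. The stems ending in -h (zihrileh → zihrilehhim, hawah → hawahhim, sutmeh → sutmehhim) double the final consonant and add -im.
So bosorah → bosorahhim.

bosorahhim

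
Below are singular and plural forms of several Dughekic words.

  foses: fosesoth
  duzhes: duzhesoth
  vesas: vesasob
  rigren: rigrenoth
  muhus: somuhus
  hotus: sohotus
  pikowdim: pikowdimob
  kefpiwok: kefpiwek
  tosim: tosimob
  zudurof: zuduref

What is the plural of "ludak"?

ludakob

muhus and foses both end in -s yet inflect differently (somuhus, fosesoth), so the final letter is not what conditions the rule; the last vowel is.
"ludak" has last vowel 'a'. The one such stem in the data (vesas → vesasob) adds -ob, so the same rule applies.
The other patterns: stems whose last vowel is 'u' add the prefix so-; stems whose last vowel is 'o' change the last vowel to 'e'; stems whose last vowel is 'e' add -oth.
So ludak → ludakob.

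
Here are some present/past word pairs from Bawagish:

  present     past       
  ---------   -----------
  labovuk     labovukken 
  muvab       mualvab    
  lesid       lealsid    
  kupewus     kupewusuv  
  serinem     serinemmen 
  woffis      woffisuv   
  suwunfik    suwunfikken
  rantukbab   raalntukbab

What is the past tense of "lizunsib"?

lialzunsib

woffis and suwunfik both have last vowel 'i' yet inflect differently (woffisuv, suwunfikken), so the last vowel is not what conditions the rule; the final letter is.
"lizunsib" ends in -b. The stems ending in -b (rantukbab → raalntukbab, muvab → mualvab) insert -al- after the first vowel.
So lizunsib → lialzunsib.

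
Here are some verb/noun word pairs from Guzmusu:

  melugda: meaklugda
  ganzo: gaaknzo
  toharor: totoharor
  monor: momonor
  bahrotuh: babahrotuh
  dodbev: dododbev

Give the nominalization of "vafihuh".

ganzo and toharor both have last vowel 'o' yet inflect differently (gaaknzo, totoharor), so the last vowel is not what conditions the rule; whether the stem ends in a vowel or a consonant is.
"vafihuh" ends in a consonant. The stems ending in a consonant (toharor → totoharor, monor → momonor, bahrotuh → babahrotuh) repeat the first consonant+vowel as a prefix.
The other pattern: stems ending in a vowel insert -ak- after the first vowel.
So vafihuh → vavafihuh.

vavafihuh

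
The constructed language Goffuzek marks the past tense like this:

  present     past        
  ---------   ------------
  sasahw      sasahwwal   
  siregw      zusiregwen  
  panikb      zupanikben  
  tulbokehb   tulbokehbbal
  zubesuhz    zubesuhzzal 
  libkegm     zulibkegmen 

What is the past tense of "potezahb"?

tulbokehb and panikb both end in -b yet inflect differently (tulbokehbbal, zupanikben), so the final letter is not what conditions the rule; the second-to-last letter is.
"potezahb" has second-to-last letter 'h'. The stems whose second-to-last letter is 'h' (tulbokehb → tulbokehbbal, zubesuhz → zubesuhzzal, sasahw → sasahwwal) double the final consonant and add -al.
So potezahb → potezahbbal.

potezahbbal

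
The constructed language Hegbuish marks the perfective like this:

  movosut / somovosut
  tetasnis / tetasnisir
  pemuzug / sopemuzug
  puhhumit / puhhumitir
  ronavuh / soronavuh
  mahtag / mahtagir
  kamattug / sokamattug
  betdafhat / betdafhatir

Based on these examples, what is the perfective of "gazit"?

"gazit" has last vowel 'i'. The stems whose last vowel is 'i' (puhhumit → puhhumitir, tetasnis → tetasnisir) add -ir.
So gazit → gazitir.

gazitir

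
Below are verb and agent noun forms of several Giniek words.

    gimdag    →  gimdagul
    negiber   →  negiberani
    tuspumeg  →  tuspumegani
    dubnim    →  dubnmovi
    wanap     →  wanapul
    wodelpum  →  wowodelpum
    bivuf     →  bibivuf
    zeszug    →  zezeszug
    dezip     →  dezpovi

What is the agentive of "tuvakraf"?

gimdag and zeszug both end in -g yet inflect differently (gimdagul, zezeszug), so the final letter is not what conditions the rule; the last vowel is.
"tuvakraf" has last vowel 'a'. The stems whose last vowel is 'a' (gimdag → gimdagul, wanap → wanapul) add -ul.
The other patterns: stems whose last vowel is 'u' repeat the first consonant+vowel as a prefix; stems whose last vowel is 'i' delete the last vowel and add -ovi; stems whose last vowel is 'e' add -ani.
So tuvakraf → tuvakraful.

tuvakraful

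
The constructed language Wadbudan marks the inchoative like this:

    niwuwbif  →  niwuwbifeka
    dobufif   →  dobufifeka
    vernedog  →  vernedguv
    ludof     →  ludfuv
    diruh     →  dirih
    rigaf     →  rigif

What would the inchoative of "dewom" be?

dewmuv

"dewom" has last vowel 'o'. The stems whose last vowel is 'o' (vernedog → vernedguv, ludof → ludfuv) delete the last vowel and add -uv.
The other patterns: stems whose last vowel is 'i' add -eka; stems whose last vowel is 'a' or 'u' change the last vowel to 'i'.
So dewom → dewmuv.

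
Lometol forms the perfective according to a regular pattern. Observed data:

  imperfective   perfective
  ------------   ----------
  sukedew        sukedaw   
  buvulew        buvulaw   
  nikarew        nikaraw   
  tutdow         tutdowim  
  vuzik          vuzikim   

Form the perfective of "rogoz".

sukedew and tutdow both end in -w yet inflect differently (sukedaw, tutdowim), so the final letter is not what conditions the rule; the last vowel is.
"rogoz" has last vowel 'o'. The one such stem in the data (tutdow → tutdowim) adds -im, so the same rule applies.
The other pattern: stems whose last vowel is 'e' change the last vowel to 'a'.
So rogoz → rogozim.

rogozim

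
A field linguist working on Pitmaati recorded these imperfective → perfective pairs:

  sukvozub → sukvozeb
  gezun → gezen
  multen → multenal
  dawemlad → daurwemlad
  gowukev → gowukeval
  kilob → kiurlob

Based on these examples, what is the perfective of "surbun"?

sukvozub and kilob both end in -b yet inflect differently (sukvozeb, kiurlob), so the final letter is not what conditions the rule; the last vowel is.
"surbun" has last vowel 'u'. The stems whose last vowel is 'u' (sukvozub → sukvozeb, gezun → gezen) change the last vowel to 'e'.
So surbun → surben.

surben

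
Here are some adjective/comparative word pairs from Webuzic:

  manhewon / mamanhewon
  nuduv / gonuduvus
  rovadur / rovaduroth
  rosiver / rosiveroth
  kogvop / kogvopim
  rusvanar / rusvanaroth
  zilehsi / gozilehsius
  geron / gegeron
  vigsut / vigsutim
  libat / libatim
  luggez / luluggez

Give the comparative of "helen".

"helen" ends in -n. The stems ending in -n (geron → gegeron, manhewon → mamanhewon) repeat the first consonant+vowel as a prefix.
So helen → hehelen.

hehelen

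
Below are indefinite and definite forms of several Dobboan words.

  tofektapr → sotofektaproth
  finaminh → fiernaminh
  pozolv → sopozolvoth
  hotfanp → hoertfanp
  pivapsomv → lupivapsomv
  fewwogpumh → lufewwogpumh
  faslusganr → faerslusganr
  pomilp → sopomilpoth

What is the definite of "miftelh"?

somiftelhoth

"miftelh" has second-to-last letter 'l'. The stems whose second-to-last letter is 'l' (pomilp → sopomilpoth, pozolv → sopozolvoth) add so- … -oth around the stem.
The other patterns: stems whose second-to-last letter is 'n' insert -er- after the first vowel; stems whose second-to-last letter is 'm' add the prefix lu-.
So miftelh → somiftelhoth.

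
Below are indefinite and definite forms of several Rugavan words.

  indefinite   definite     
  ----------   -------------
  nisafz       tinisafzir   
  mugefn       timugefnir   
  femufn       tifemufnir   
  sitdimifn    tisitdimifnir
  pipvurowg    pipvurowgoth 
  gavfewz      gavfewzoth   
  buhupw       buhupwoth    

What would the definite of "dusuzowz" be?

dusuzowzoth

"dusuzowz" has second-to-last letter 'w'. The stems whose second-to-last letter is 'w' (pipvurowg → pipvurowgoth, gavfewz → gavfewzoth) add -oth.
So dusuzowz → dusuzowzoth.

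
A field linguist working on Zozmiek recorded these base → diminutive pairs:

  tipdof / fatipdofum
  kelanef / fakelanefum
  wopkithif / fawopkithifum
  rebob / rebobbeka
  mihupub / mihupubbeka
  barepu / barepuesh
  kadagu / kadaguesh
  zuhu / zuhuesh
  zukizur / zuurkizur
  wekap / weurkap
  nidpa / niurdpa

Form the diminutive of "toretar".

"toretar" ends in -r. The one such stem in the data (zukizur → zuurkizur) inserts -ur- after the first vowel (as do wekap, nidpa), so the same rule applies.
The other patterns: stems ending in -f add fa- … -um around the stem; stems ending in -b double the final consonant and add -eka; stems ending in -u add -esh.
So toretar → tourretar.

tourretar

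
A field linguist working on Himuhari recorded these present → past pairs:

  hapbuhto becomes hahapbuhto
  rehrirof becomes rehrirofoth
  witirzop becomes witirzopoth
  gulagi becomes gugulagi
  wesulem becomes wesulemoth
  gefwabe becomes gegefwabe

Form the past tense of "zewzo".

"zewzo" ends in a vowel. The stems ending in a vowel (hapbuhto → hahapbuhto, gulagi → gugulagi, gefwabe → gegefwabe) repeat the first consonant+vowel as a prefix.
So zewzo → zezewzo.

zezewzo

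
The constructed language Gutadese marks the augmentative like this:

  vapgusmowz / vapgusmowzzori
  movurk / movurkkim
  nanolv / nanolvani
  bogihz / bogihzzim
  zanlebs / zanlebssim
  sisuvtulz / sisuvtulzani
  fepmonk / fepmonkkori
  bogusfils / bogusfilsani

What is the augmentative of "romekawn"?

romekawnnori

vapgusmowz and sisuvtulz both end in -z yet inflect differently (vapgusmowzzori, sisuvtulzani), so the final letter is not what conditions the rule; the second-to-last letter is.
"romekawn" has second-to-last letter 'w'. The one such stem in the data (vapgusmowz → vapgusmowzzori) doubles the final consonant and adds -ori (as does fepmonk), so the same rule applies.
The other patterns: stems whose second-to-last letter is 'l' add -ani; stems whose second-to-last letter is 'b', 'h' or 'r' double the final consonant and add -im.
So romekawn → romekawnnori.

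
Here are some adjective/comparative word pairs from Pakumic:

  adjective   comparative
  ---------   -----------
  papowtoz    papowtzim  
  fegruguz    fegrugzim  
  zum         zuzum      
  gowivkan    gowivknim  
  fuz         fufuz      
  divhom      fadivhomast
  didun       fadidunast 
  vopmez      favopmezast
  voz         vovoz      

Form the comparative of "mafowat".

"mafowat" has 3 vowels. The stems with 3 vowels (fegruguz → fegrugzim, gowivkan → gowivknim, papowtoz → papowtzim) delete the last vowel and add -im.
So mafowat → mafowtim.

mafowtim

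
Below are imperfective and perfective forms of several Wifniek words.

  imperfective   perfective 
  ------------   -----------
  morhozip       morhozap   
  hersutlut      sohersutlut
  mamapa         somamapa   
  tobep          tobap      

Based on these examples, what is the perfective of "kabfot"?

sokabfot

morhozip and mamapa both begin with m- yet inflect differently (morhozap, somamapa), so the first letter is not what conditions the rule; the final letter is.
"kabfot" ends in -t. The one such stem in the data (hersutlut → sohersutlut) adds the prefix so-, so the same rule applies.
So kabfot → sokabfot.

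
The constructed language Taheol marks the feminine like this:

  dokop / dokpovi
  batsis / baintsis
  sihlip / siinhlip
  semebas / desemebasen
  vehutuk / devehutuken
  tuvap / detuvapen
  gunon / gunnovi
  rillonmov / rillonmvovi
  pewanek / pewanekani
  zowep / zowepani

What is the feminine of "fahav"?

defahaven

"fahav" has last vowel 'a'. The stems whose last vowel is 'a' (tuvap → detuvapen, semebas → desemebasen) add de- … -en around the stem.
The other patterns: stems whose last vowel is 'e' add -ani; stems whose last vowel is 'i' insert -in- after the first vowel; stems whose last vowel is 'o' delete the last vowel and add -ovi.
So fahav → defahaven.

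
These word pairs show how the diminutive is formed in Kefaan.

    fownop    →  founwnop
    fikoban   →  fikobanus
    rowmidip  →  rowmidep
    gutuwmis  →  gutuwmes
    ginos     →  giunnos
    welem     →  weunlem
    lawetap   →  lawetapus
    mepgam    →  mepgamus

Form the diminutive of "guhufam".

lawetap and rowmidip both end in -p yet inflect differently (lawetapus, rowmidep), so the final letter is not what conditions the rule; the last vowel is.
"guhufam" has last vowel 'a'. The stems whose last vowel is 'a' (mepgam → mepgamus, lawetap → lawetapus, fikoban → fikobanus) add -us.
The other patterns: stems whose last vowel is 'i' change the last vowel to 'e'; stems whose last vowel is 'e' or 'o' insert -un- after the first vowel.
So guhufam → guhufamus.

guhufamus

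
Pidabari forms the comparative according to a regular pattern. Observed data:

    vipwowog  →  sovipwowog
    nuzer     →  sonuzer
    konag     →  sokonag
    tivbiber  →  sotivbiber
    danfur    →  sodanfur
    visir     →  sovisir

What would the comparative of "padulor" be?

sopadulor

Every pair shown (vipwowog → sovipwowog, nuzer → sonuzer, konag → sokonag, …) follows the same rule: add the prefix so-.
So padulor → sopadulor.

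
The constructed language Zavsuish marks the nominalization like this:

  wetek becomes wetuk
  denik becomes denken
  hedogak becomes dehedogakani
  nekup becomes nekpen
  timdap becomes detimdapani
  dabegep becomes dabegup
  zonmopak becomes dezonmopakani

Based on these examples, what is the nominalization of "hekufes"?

hekufus

wetek and hedogak both end in -k yet inflect differently (wetuk, dehedogakani), so the final letter is not what conditions the rule; the last vowel is.
"hekufes" has last vowel 'e'. The stems whose last vowel is 'e' (dabegep → dabegup, wetek → wetuk) change the last vowel to 'u'.
The other patterns: stems whose last vowel is 'a' add de- … -ani around the stem; stems whose last vowel is 'i' or 'u' delete the last vowel and add -en.
So hekufes → hekufus.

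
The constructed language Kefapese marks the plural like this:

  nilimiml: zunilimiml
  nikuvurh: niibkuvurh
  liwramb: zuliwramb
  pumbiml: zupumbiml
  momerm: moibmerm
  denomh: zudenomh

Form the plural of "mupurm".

muibpurm

"mupurm" has second-to-last letter 'r'. The stems whose second-to-last letter is 'r' (momerm → moibmerm, nikuvurh → niibkuvurh) insert -ib- after the first vowel.
The other pattern: stems whose second-to-last letter is 'm' add the prefix zu-.
So mupurm → muibpurm.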